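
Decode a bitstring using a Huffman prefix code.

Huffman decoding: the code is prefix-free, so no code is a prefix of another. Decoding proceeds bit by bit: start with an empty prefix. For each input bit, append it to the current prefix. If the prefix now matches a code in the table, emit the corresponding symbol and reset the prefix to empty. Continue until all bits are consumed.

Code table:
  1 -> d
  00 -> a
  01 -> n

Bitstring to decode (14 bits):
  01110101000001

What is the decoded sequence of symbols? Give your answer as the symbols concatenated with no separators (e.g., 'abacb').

Answer: nddnnaan

Derivation:
Bit 0: prefix='0' (no match yet)
Bit 1: prefix='01' -> emit 'n', reset
Bit 2: prefix='1' -> emit 'd', reset
Bit 3: prefix='1' -> emit 'd', reset
Bit 4: prefix='0' (no match yet)
Bit 5: prefix='01' -> emit 'n', reset
Bit 6: prefix='0' (no match yet)
Bit 7: prefix='01' -> emit 'n', reset
Bit 8: prefix='0' (no match yet)
Bit 9: prefix='00' -> emit 'a', reset
Bit 10: prefix='0' (no match yet)
Bit 11: prefix='00' -> emit 'a', reset
Bit 12: prefix='0' (no match yet)
Bit 13: prefix='01' -> emit 'n', reset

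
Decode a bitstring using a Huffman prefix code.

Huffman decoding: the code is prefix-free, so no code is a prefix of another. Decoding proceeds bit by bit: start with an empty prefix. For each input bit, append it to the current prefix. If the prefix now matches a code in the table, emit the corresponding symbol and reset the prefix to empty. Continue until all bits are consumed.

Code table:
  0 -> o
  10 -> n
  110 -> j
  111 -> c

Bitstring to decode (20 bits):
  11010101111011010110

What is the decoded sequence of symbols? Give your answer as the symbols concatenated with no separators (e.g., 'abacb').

Answer: jnncnjnj

Derivation:
Bit 0: prefix='1' (no match yet)
Bit 1: prefix='11' (no match yet)
Bit 2: prefix='110' -> emit 'j', reset
Bit 3: prefix='1' (no match yet)
Bit 4: prefix='10' -> emit 'n', reset
Bit 5: prefix='1' (no match yet)
Bit 6: prefix='10' -> emit 'n', reset
Bit 7: prefix='1' (no match yet)
Bit 8: prefix='11' (no match yet)
Bit 9: prefix='111' -> emit 'c', reset
Bit 10: prefix='1' (no match yet)
Bit 11: prefix='10' -> emit 'n', reset
Bit 12: prefix='1' (no match yet)
Bit 13: prefix='11' (no match yet)
Bit 14: prefix='110' -> emit 'j', reset
Bit 15: prefix='1' (no match yet)
Bit 16: prefix='10' -> emit 'n', reset
Bit 17: prefix='1' (no match yet)
Bit 18: prefix='11' (no match yet)
Bit 19: prefix='110' -> emit 'j', reset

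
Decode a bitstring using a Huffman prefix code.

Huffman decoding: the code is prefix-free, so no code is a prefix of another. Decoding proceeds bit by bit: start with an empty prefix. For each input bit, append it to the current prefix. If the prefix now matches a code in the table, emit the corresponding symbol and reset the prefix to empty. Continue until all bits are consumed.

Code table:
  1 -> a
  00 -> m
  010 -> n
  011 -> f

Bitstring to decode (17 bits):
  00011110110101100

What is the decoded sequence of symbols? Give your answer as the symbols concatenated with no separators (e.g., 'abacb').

Bit 0: prefix='0' (no match yet)
Bit 1: prefix='00' -> emit 'm', reset
Bit 2: prefix='0' (no match yet)
Bit 3: prefix='01' (no match yet)
Bit 4: prefix='011' -> emit 'f', reset
Bit 5: prefix='1' -> emit 'a', reset
Bit 6: prefix='1' -> emit 'a', reset
Bit 7: prefix='0' (no match yet)
Bit 8: prefix='01' (no match yet)
Bit 9: prefix='011' -> emit 'f', reset
Bit 10: prefix='0' (no match yet)
Bit 11: prefix='01' (no match yet)
Bit 12: prefix='010' -> emit 'n', reset
Bit 13: prefix='1' -> emit 'a', reset
Bit 14: prefix='1' -> emit 'a', reset
Bit 15: prefix='0' (no match yet)
Bit 16: prefix='00' -> emit 'm', reset

Answer: mfaafnaam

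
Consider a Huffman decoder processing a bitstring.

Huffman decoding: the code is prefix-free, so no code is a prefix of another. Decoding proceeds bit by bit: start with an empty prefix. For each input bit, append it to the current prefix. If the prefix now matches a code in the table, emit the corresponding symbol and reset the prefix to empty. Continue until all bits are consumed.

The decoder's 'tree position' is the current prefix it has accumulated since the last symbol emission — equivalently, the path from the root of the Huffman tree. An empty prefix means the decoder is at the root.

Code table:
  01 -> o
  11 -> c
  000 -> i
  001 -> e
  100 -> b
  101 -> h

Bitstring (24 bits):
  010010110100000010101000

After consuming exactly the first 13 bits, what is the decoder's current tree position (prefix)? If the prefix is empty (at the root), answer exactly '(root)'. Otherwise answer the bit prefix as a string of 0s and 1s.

Bit 0: prefix='0' (no match yet)
Bit 1: prefix='01' -> emit 'o', reset
Bit 2: prefix='0' (no match yet)
Bit 3: prefix='00' (no match yet)
Bit 4: prefix='001' -> emit 'e', reset
Bit 5: prefix='0' (no match yet)
Bit 6: prefix='01' -> emit 'o', reset
Bit 7: prefix='1' (no match yet)
Bit 8: prefix='10' (no match yet)
Bit 9: prefix='101' -> emit 'h', reset
Bit 10: prefix='0' (no match yet)
Bit 11: prefix='00' (no match yet)
Bit 12: prefix='000' -> emit 'i', reset

Answer: (root)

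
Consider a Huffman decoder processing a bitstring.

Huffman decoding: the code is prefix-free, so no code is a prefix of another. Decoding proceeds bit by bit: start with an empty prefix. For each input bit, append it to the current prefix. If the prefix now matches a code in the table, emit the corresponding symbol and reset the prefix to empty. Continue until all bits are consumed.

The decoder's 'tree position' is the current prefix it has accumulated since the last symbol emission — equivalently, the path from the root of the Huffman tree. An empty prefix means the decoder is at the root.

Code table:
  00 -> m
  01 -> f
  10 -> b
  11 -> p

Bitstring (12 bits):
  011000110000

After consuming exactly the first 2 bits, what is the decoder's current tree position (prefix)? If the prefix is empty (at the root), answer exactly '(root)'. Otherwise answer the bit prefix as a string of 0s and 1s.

Answer: (root)

Derivation:
Bit 0: prefix='0' (no match yet)
Bit 1: prefix='01' -> emit 'f', reset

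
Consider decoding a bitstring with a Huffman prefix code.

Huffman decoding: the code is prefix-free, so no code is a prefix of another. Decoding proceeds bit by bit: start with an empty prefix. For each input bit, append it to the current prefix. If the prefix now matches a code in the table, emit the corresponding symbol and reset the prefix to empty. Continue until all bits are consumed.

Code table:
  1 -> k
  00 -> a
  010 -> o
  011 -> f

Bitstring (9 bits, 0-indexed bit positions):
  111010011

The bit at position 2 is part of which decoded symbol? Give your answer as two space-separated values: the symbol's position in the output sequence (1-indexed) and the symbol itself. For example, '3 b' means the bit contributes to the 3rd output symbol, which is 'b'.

Bit 0: prefix='1' -> emit 'k', reset
Bit 1: prefix='1' -> emit 'k', reset
Bit 2: prefix='1' -> emit 'k', reset
Bit 3: prefix='0' (no match yet)
Bit 4: prefix='01' (no match yet)
Bit 5: prefix='010' -> emit 'o', reset
Bit 6: prefix='0' (no match yet)

Answer: 3 k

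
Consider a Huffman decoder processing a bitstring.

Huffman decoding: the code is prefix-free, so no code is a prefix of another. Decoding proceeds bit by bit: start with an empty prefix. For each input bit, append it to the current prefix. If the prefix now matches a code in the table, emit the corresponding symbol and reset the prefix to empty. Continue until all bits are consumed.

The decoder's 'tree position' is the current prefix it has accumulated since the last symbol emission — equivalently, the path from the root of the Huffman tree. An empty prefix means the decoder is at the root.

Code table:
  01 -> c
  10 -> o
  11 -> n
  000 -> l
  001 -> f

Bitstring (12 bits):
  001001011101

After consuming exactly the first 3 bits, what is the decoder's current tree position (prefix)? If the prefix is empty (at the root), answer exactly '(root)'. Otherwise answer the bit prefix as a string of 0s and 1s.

Bit 0: prefix='0' (no match yet)
Bit 1: prefix='00' (no match yet)
Bit 2: prefix='001' -> emit 'f', reset

Answer: (root)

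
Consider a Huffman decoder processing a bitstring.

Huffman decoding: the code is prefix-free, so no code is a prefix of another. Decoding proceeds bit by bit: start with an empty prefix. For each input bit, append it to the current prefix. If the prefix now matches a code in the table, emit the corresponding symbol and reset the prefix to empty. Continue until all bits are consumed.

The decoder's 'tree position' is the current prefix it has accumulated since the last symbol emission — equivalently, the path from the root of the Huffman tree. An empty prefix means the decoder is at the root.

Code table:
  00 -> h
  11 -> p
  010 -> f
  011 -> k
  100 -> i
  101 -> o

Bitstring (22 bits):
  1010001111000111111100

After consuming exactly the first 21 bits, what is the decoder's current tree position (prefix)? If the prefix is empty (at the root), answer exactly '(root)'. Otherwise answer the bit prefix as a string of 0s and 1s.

Answer: 10

Derivation:
Bit 0: prefix='1' (no match yet)
Bit 1: prefix='10' (no match yet)
Bit 2: prefix='101' -> emit 'o', reset
Bit 3: prefix='0' (no match yet)
Bit 4: prefix='00' -> emit 'h', reset
Bit 5: prefix='0' (no match yet)
Bit 6: prefix='01' (no match yet)
Bit 7: prefix='011' -> emit 'k', reset
Bit 8: prefix='1' (no match yet)
Bit 9: prefix='11' -> emit 'p', reset
Bit 10: prefix='0' (no match yet)
Bit 11: prefix='00' -> emit 'h', reset
Bit 12: prefix='0' (no match yet)
Bit 13: prefix='01' (no match yet)
Bit 14: prefix='011' -> emit 'k', reset
Bit 15: prefix='1' (no match yet)
Bit 16: prefix='11' -> emit 'p', reset
Bit 17: prefix='1' (no match yet)
Bit 18: prefix='11' -> emit 'p', reset
Bit 19: prefix='1' (no match yet)
Bit 20: prefix='10' (no match yet)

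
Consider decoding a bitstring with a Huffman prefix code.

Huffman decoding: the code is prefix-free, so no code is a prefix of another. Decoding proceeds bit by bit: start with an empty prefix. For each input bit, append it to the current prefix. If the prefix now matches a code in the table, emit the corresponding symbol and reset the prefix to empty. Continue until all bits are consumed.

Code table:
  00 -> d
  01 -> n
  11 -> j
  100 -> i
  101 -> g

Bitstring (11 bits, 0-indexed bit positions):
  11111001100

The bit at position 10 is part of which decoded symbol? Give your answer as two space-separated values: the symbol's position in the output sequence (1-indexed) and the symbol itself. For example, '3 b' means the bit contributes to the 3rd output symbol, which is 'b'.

Answer: 5 d

Derivation:
Bit 0: prefix='1' (no match yet)
Bit 1: prefix='11' -> emit 'j', reset
Bit 2: prefix='1' (no match yet)
Bit 3: prefix='11' -> emit 'j', reset
Bit 4: prefix='1' (no match yet)
Bit 5: prefix='10' (no match yet)
Bit 6: prefix='100' -> emit 'i', reset
Bit 7: prefix='1' (no match yet)
Bit 8: prefix='11' -> emit 'j', reset
Bit 9: prefix='0' (no match yet)
Bit 10: prefix='00' -> emit 'd', reset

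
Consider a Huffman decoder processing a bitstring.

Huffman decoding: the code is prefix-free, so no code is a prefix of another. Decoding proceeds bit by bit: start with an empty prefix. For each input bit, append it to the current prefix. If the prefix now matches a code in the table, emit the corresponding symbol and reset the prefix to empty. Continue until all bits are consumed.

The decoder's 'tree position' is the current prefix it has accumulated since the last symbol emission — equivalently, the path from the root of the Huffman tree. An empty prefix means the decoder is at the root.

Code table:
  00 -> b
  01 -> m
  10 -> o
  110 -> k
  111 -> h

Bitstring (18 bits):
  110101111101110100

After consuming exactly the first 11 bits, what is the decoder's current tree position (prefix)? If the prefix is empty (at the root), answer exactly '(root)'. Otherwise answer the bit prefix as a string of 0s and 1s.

Bit 0: prefix='1' (no match yet)
Bit 1: prefix='11' (no match yet)
Bit 2: prefix='110' -> emit 'k', reset
Bit 3: prefix='1' (no match yet)
Bit 4: prefix='10' -> emit 'o', reset
Bit 5: prefix='1' (no match yet)
Bit 6: prefix='11' (no match yet)
Bit 7: prefix='111' -> emit 'h', reset
Bit 8: prefix='1' (no match yet)
Bit 9: prefix='11' (no match yet)
Bit 10: prefix='110' -> emit 'k', reset

Answer: (root)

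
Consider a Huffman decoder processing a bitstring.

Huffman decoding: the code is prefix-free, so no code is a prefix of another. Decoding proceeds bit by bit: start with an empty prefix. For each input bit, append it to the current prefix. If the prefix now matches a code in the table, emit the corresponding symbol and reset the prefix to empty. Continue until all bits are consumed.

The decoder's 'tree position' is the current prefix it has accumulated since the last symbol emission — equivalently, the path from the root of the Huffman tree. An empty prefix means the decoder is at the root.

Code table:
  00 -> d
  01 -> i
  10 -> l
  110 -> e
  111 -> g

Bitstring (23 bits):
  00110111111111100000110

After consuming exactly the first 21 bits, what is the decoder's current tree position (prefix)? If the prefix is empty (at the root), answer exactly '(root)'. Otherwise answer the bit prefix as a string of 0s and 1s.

Answer: 1

Derivation:
Bit 0: prefix='0' (no match yet)
Bit 1: prefix='00' -> emit 'd', reset
Bit 2: prefix='1' (no match yet)
Bit 3: prefix='11' (no match yet)
Bit 4: prefix='110' -> emit 'e', reset
Bit 5: prefix='1' (no match yet)
Bit 6: prefix='11' (no match yet)
Bit 7: prefix='111' -> emit 'g', reset
Bit 8: prefix='1' (no match yet)
Bit 9: prefix='11' (no match yet)
Bit 10: prefix='111' -> emit 'g', reset
Bit 11: prefix='1' (no match yet)
Bit 12: prefix='11' (no match yet)
Bit 13: prefix='111' -> emit 'g', reset
Bit 14: prefix='1' (no match yet)
Bit 15: prefix='10' -> emit 'l', reset
Bit 16: prefix='0' (no match yet)
Bit 17: prefix='00' -> emit 'd', reset
Bit 18: prefix='0' (no match yet)
Bit 19: prefix='00' -> emit 'd', reset
Bit 20: prefix='1' (no match yet)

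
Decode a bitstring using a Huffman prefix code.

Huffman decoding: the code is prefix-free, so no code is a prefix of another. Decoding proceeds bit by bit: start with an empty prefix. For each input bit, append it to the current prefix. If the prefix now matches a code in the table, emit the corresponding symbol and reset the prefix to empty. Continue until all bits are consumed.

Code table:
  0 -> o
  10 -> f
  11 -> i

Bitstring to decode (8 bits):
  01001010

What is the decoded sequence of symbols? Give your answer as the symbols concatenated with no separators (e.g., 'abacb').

Bit 0: prefix='0' -> emit 'o', reset
Bit 1: prefix='1' (no match yet)
Bit 2: prefix='10' -> emit 'f', reset
Bit 3: prefix='0' -> emit 'o', reset
Bit 4: prefix='1' (no match yet)
Bit 5: prefix='10' -> emit 'f', reset
Bit 6: prefix='1' (no match yet)
Bit 7: prefix='10' -> emit 'f', reset

Answer: ofoff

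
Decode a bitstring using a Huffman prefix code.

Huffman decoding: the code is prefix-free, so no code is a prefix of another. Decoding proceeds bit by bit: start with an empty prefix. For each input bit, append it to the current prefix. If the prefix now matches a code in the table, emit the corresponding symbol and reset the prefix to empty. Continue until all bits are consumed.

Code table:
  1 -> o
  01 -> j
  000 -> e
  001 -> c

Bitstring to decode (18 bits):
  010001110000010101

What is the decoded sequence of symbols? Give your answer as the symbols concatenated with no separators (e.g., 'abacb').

Bit 0: prefix='0' (no match yet)
Bit 1: prefix='01' -> emit 'j', reset
Bit 2: prefix='0' (no match yet)
Bit 3: prefix='00' (no match yet)
Bit 4: prefix='000' -> emit 'e', reset
Bit 5: prefix='1' -> emit 'o', reset
Bit 6: prefix='1' -> emit 'o', reset
Bit 7: prefix='1' -> emit 'o', reset
Bit 8: prefix='0' (no match yet)
Bit 9: prefix='00' (no match yet)
Bit 10: prefix='000' -> emit 'e', reset
Bit 11: prefix='0' (no match yet)
Bit 12: prefix='00' (no match yet)
Bit 13: prefix='001' -> emit 'c', reset
Bit 14: prefix='0' (no match yet)
Bit 15: prefix='01' -> emit 'j', reset
Bit 16: prefix='0' (no match yet)
Bit 17: prefix='01' -> emit 'j', reset

Answer: jeoooecjj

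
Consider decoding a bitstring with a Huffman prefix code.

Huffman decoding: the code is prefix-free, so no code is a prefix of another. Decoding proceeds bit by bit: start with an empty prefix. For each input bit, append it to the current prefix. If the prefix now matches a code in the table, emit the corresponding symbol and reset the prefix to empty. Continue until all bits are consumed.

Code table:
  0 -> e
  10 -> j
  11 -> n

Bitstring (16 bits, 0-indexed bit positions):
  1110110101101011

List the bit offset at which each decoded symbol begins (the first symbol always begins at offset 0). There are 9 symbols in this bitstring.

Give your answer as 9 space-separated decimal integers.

Bit 0: prefix='1' (no match yet)
Bit 1: prefix='11' -> emit 'n', reset
Bit 2: prefix='1' (no match yet)
Bit 3: prefix='10' -> emit 'j', reset
Bit 4: prefix='1' (no match yet)
Bit 5: prefix='11' -> emit 'n', reset
Bit 6: prefix='0' -> emit 'e', reset
Bit 7: prefix='1' (no match yet)
Bit 8: prefix='10' -> emit 'j', reset
Bit 9: prefix='1' (no match yet)
Bit 10: prefix='11' -> emit 'n', reset
Bit 11: prefix='0' -> emit 'e', reset
Bit 12: prefix='1' (no match yet)
Bit 13: prefix='10' -> emit 'j', reset
Bit 14: prefix='1' (no match yet)
Bit 15: prefix='11' -> emit 'n', reset

Answer: 0 2 4 6 7 9 11 12 14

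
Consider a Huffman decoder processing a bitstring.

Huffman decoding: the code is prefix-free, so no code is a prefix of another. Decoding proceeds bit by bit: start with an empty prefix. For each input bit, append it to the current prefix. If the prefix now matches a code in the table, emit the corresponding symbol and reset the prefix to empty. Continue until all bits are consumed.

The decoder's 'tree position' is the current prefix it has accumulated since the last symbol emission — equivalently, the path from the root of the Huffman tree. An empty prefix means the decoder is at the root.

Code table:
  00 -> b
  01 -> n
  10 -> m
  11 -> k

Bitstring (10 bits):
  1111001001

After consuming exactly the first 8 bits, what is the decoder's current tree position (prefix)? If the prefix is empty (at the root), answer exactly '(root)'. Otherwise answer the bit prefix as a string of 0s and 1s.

Answer: (root)

Derivation:
Bit 0: prefix='1' (no match yet)
Bit 1: prefix='11' -> emit 'k', reset
Bit 2: prefix='1' (no match yet)
Bit 3: prefix='11' -> emit 'k', reset
Bit 4: prefix='0' (no match yet)
Bit 5: prefix='00' -> emit 'b', reset
Bit 6: prefix='1' (no match yet)
Bit 7: prefix='10' -> emit 'm', reset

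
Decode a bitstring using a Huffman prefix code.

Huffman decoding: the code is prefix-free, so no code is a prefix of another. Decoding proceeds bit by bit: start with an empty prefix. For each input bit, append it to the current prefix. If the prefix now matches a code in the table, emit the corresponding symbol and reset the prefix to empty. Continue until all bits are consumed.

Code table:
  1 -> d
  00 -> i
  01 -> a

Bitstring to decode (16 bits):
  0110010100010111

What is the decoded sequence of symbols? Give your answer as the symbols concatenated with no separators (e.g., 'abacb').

Bit 0: prefix='0' (no match yet)
Bit 1: prefix='01' -> emit 'a', reset
Bit 2: prefix='1' -> emit 'd', reset
Bit 3: prefix='0' (no match yet)
Bit 4: prefix='00' -> emit 'i', reset
Bit 5: prefix='1' -> emit 'd', reset
Bit 6: prefix='0' (no match yet)
Bit 7: prefix='01' -> emit 'a', reset
Bit 8: prefix='0' (no match yet)
Bit 9: prefix='00' -> emit 'i', reset
Bit 10: prefix='0' (no match yet)
Bit 11: prefix='01' -> emit 'a', reset
Bit 12: prefix='0' (no match yet)
Bit 13: prefix='01' -> emit 'a', reset
Bit 14: prefix='1' -> emit 'd', reset
Bit 15: prefix='1' -> emit 'd', reset

Answer: adidaiaadd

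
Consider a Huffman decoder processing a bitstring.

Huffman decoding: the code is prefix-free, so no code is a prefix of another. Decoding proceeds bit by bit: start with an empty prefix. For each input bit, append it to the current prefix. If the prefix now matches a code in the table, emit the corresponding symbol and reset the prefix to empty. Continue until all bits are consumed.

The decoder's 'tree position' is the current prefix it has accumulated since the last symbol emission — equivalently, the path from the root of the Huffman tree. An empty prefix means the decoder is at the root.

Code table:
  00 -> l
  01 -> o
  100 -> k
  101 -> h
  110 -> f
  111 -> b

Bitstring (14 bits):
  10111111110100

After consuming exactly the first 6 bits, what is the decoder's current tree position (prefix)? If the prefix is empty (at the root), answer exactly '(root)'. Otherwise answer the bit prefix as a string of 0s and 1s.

Bit 0: prefix='1' (no match yet)
Bit 1: prefix='10' (no match yet)
Bit 2: prefix='101' -> emit 'h', reset
Bit 3: prefix='1' (no match yet)
Bit 4: prefix='11' (no match yet)
Bit 5: prefix='111' -> emit 'b', reset

Answer: (root)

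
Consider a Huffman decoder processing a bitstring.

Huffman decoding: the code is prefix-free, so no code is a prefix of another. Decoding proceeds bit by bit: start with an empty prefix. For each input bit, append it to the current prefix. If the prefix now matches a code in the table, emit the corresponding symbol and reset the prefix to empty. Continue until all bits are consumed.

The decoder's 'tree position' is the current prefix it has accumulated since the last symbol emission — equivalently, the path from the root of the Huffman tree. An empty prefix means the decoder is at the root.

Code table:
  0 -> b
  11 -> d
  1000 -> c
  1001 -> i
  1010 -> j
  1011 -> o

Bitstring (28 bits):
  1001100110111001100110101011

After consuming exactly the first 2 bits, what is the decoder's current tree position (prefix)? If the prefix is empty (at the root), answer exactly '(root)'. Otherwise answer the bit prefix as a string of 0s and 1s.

Answer: 10

Derivation:
Bit 0: prefix='1' (no match yet)
Bit 1: prefix='10' (no match yet)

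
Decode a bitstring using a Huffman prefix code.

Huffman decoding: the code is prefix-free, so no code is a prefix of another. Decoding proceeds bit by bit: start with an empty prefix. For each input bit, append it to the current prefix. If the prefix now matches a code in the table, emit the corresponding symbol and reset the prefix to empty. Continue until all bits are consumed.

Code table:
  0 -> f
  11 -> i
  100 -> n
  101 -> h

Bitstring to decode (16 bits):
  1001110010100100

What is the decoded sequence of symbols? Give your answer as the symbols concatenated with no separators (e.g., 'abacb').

Answer: ninhffn

Derivation:
Bit 0: prefix='1' (no match yet)
Bit 1: prefix='10' (no match yet)
Bit 2: prefix='100' -> emit 'n', reset
Bit 3: prefix='1' (no match yet)
Bit 4: prefix='11' -> emit 'i', reset
Bit 5: prefix='1' (no match yet)
Bit 6: prefix='10' (no match yet)
Bit 7: prefix='100' -> emit 'n', reset
Bit 8: prefix='1' (no match yet)
Bit 9: prefix='10' (no match yet)
Bit 10: prefix='101' -> emit 'h', reset
Bit 11: prefix='0' -> emit 'f', reset
Bit 12: prefix='0' -> emit 'f', reset
Bit 13: prefix='1' (no match yet)
Bit 14: prefix='10' (no match yet)
Bit 15: prefix='100' -> emit 'n', reset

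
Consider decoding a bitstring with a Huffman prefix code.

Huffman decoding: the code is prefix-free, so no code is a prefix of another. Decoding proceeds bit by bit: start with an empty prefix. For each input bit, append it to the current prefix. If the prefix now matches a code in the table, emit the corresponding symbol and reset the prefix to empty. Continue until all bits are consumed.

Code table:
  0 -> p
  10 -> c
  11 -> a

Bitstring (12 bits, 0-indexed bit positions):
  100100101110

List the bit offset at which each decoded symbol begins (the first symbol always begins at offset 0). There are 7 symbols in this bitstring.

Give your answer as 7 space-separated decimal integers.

Bit 0: prefix='1' (no match yet)
Bit 1: prefix='10' -> emit 'c', reset
Bit 2: prefix='0' -> emit 'p', reset
Bit 3: prefix='1' (no match yet)
Bit 4: prefix='10' -> emit 'c', reset
Bit 5: prefix='0' -> emit 'p', reset
Bit 6: prefix='1' (no match yet)
Bit 7: prefix='10' -> emit 'c', reset
Bit 8: prefix='1' (no match yet)
Bit 9: prefix='11' -> emit 'a', reset
Bit 10: prefix='1' (no match yet)
Bit 11: prefix='10' -> emit 'c', reset

Answer: 0 2 3 5 6 8 10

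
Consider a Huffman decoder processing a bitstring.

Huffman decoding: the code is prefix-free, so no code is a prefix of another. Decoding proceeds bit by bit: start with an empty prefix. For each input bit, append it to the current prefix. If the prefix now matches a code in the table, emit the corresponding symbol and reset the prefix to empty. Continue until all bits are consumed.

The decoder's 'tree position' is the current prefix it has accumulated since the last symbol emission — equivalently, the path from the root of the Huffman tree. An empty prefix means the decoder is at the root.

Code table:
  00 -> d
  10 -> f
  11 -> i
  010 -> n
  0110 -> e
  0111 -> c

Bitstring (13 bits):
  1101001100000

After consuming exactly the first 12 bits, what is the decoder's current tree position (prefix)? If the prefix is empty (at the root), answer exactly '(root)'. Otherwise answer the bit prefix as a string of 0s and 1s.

Bit 0: prefix='1' (no match yet)
Bit 1: prefix='11' -> emit 'i', reset
Bit 2: prefix='0' (no match yet)
Bit 3: prefix='01' (no match yet)
Bit 4: prefix='010' -> emit 'n', reset
Bit 5: prefix='0' (no match yet)
Bit 6: prefix='01' (no match yet)
Bit 7: prefix='011' (no match yet)
Bit 8: prefix='0110' -> emit 'e', reset
Bit 9: prefix='0' (no match yet)
Bit 10: prefix='00' -> emit 'd', reset
Bit 11: prefix='0' (no match yet)

Answer: 0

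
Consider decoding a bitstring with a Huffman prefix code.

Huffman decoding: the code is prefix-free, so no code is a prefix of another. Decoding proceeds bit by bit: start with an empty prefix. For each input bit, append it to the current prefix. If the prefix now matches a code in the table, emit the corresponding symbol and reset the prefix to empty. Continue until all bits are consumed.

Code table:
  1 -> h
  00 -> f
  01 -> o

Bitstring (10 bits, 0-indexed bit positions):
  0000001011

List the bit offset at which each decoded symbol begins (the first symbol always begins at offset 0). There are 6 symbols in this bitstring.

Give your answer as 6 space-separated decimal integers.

Answer: 0 2 4 6 7 9

Derivation:
Bit 0: prefix='0' (no match yet)
Bit 1: prefix='00' -> emit 'f', reset
Bit 2: prefix='0' (no match yet)
Bit 3: prefix='00' -> emit 'f', reset
Bit 4: prefix='0' (no match yet)
Bit 5: prefix='00' -> emit 'f', reset
Bit 6: prefix='1' -> emit 'h', reset
Bit 7: prefix='0' (no match yet)
Bit 8: prefix='01' -> emit 'o', reset
Bit 9: prefix='1' -> emit 'h', reset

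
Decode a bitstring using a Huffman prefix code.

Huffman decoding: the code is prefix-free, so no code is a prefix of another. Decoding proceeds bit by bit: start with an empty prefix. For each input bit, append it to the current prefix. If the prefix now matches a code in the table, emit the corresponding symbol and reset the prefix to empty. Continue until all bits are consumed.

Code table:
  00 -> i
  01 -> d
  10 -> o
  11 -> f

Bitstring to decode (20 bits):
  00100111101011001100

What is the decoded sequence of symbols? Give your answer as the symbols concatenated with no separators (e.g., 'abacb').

Answer: iodfoofifi

Derivation:
Bit 0: prefix='0' (no match yet)
Bit 1: prefix='00' -> emit 'i', reset
Bit 2: prefix='1' (no match yet)
Bit 3: prefix='10' -> emit 'o', reset
Bit 4: prefix='0' (no match yet)
Bit 5: prefix='01' -> emit 'd', reset
Bit 6: prefix='1' (no match yet)
Bit 7: prefix='11' -> emit 'f', reset
Bit 8: prefix='1' (no match yet)
Bit 9: prefix='10' -> emit 'o', reset
Bit 10: prefix='1' (no match yet)
Bit 11: prefix='10' -> emit 'o', reset
Bit 12: prefix='1' (no match yet)
Bit 13: prefix='11' -> emit 'f', reset
Bit 14: prefix='0' (no match yet)
Bit 15: prefix='00' -> emit 'i', reset
Bit 16: prefix='1' (no match yet)
Bit 17: prefix='11' -> emit 'f', reset
Bit 18: prefix='0' (no match yet)
Bit 19: prefix='00' -> emit 'i', reset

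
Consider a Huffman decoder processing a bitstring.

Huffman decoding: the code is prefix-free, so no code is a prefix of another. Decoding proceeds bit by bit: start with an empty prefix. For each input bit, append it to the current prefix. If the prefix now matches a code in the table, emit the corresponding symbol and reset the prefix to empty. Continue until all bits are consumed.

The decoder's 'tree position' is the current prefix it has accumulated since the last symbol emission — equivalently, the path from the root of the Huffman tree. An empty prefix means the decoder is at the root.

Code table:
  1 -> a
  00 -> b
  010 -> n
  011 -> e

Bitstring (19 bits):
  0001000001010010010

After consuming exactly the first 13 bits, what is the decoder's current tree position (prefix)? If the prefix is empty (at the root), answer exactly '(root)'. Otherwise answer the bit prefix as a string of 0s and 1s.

Bit 0: prefix='0' (no match yet)
Bit 1: prefix='00' -> emit 'b', reset
Bit 2: prefix='0' (no match yet)
Bit 3: prefix='01' (no match yet)
Bit 4: prefix='010' -> emit 'n', reset
Bit 5: prefix='0' (no match yet)
Bit 6: prefix='00' -> emit 'b', reset
Bit 7: prefix='0' (no match yet)
Bit 8: prefix='00' -> emit 'b', reset
Bit 9: prefix='1' -> emit 'a', reset
Bit 10: prefix='0' (no match yet)
Bit 11: prefix='01' (no match yet)
Bit 12: prefix='010' -> emit 'n', reset

Answer: (root)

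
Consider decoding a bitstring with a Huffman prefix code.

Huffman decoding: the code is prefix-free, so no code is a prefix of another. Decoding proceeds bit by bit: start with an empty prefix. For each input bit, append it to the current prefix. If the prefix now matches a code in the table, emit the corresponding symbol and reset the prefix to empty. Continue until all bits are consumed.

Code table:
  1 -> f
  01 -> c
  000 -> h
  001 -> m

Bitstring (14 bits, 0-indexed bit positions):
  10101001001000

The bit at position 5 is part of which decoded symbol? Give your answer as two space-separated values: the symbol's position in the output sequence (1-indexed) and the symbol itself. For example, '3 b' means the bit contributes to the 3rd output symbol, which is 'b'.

Answer: 4 m

Derivation:
Bit 0: prefix='1' -> emit 'f', reset
Bit 1: prefix='0' (no match yet)
Bit 2: prefix='01' -> emit 'c', reset
Bit 3: prefix='0' (no match yet)
Bit 4: prefix='01' -> emit 'c', reset
Bit 5: prefix='0' (no match yet)
Bit 6: prefix='00' (no match yet)
Bit 7: prefix='001' -> emit 'm', reset
Bit 8: prefix='0' (no match yet)
Bit 9: prefix='00' (no match yet)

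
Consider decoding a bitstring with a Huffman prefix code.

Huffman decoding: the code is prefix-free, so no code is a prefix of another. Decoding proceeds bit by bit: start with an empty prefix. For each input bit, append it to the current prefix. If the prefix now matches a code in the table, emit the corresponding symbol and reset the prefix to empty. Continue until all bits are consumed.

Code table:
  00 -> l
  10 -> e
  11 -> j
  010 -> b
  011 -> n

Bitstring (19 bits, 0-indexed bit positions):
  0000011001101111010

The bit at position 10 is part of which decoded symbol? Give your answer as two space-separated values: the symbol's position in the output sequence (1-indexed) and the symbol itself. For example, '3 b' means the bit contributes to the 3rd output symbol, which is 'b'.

Bit 0: prefix='0' (no match yet)
Bit 1: prefix='00' -> emit 'l', reset
Bit 2: prefix='0' (no match yet)
Bit 3: prefix='00' -> emit 'l', reset
Bit 4: prefix='0' (no match yet)
Bit 5: prefix='01' (no match yet)
Bit 6: prefix='011' -> emit 'n', reset
Bit 7: prefix='0' (no match yet)
Bit 8: prefix='00' -> emit 'l', reset
Bit 9: prefix='1' (no match yet)
Bit 10: prefix='11' -> emit 'j', reset
Bit 11: prefix='0' (no match yet)
Bit 12: prefix='01' (no match yet)
Bit 13: prefix='011' -> emit 'n', reset
Bit 14: prefix='1' (no match yet)

Answer: 5 j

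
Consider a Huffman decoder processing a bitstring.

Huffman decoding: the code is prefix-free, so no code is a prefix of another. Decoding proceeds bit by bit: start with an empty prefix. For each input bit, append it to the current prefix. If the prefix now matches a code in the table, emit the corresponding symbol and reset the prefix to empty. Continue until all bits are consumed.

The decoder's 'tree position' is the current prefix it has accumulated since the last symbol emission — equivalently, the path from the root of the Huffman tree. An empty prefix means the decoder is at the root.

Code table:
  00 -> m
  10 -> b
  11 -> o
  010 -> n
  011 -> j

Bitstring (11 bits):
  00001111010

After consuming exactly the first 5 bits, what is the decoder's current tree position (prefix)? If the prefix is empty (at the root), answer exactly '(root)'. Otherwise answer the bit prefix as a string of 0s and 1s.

Bit 0: prefix='0' (no match yet)
Bit 1: prefix='00' -> emit 'm', reset
Bit 2: prefix='0' (no match yet)
Bit 3: prefix='00' -> emit 'm', reset
Bit 4: prefix='1' (no match yet)

Answer: 1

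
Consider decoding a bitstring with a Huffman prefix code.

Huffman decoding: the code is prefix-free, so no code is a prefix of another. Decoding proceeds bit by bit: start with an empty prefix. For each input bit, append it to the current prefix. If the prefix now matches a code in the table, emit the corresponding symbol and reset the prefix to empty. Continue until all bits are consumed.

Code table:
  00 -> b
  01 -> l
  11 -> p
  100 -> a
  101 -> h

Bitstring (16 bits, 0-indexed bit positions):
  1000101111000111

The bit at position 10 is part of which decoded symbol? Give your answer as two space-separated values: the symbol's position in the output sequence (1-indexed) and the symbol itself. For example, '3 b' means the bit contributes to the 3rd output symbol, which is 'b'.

Bit 0: prefix='1' (no match yet)
Bit 1: prefix='10' (no match yet)
Bit 2: prefix='100' -> emit 'a', reset
Bit 3: prefix='0' (no match yet)
Bit 4: prefix='01' -> emit 'l', reset
Bit 5: prefix='0' (no match yet)
Bit 6: prefix='01' -> emit 'l', reset
Bit 7: prefix='1' (no match yet)
Bit 8: prefix='11' -> emit 'p', reset
Bit 9: prefix='1' (no match yet)
Bit 10: prefix='10' (no match yet)
Bit 11: prefix='100' -> emit 'a', reset
Bit 12: prefix='0' (no match yet)
Bit 13: prefix='01' -> emit 'l', reset
Bit 14: prefix='1' (no match yet)

Answer: 5 a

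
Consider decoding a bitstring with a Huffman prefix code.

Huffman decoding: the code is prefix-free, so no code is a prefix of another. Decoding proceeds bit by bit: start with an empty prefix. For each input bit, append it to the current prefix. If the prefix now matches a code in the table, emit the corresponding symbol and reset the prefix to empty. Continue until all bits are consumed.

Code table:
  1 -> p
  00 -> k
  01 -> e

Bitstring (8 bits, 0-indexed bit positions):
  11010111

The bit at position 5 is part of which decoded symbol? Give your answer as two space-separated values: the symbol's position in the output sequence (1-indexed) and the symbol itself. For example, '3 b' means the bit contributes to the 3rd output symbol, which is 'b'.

Bit 0: prefix='1' -> emit 'p', reset
Bit 1: prefix='1' -> emit 'p', reset
Bit 2: prefix='0' (no match yet)
Bit 3: prefix='01' -> emit 'e', reset
Bit 4: prefix='0' (no match yet)
Bit 5: prefix='01' -> emit 'e', reset
Bit 6: prefix='1' -> emit 'p', reset
Bit 7: prefix='1' -> emit 'p', reset

Answer: 4 e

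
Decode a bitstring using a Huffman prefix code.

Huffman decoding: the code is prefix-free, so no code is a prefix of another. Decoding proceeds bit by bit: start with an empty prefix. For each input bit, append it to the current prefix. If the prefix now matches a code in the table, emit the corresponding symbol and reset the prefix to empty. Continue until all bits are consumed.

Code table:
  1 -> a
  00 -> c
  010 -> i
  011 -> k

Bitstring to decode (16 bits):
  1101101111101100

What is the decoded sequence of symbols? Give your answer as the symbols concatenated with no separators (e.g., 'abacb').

Answer: aakkaaakc

Derivation:
Bit 0: prefix='1' -> emit 'a', reset
Bit 1: prefix='1' -> emit 'a', reset
Bit 2: prefix='0' (no match yet)
Bit 3: prefix='01' (no match yet)
Bit 4: prefix='011' -> emit 'k', reset
Bit 5: prefix='0' (no match yet)
Bit 6: prefix='01' (no match yet)
Bit 7: prefix='011' -> emit 'k', reset
Bit 8: prefix='1' -> emit 'a', reset
Bit 9: prefix='1' -> emit 'a', reset
Bit 10: prefix='1' -> emit 'a', reset
Bit 11: prefix='0' (no match yet)
Bit 12: prefix='01' (no match yet)
Bit 13: prefix='011' -> emit 'k', reset
Bit 14: prefix='0' (no match yet)
Bit 15: prefix='00' -> emit 'c', reset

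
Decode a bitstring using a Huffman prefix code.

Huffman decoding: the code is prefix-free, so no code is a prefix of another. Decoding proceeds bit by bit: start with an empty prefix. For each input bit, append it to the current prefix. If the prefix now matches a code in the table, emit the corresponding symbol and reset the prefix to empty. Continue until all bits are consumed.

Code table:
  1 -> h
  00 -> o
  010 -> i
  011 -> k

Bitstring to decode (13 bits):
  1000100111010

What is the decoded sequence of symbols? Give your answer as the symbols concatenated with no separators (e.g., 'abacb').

Answer: hoikhi

Derivation:
Bit 0: prefix='1' -> emit 'h', reset
Bit 1: prefix='0' (no match yet)
Bit 2: prefix='00' -> emit 'o', reset
Bit 3: prefix='0' (no match yet)
Bit 4: prefix='01' (no match yet)
Bit 5: prefix='010' -> emit 'i', reset
Bit 6: prefix='0' (no match yet)
Bit 7: prefix='01' (no match yet)
Bit 8: prefix='011' -> emit 'k', reset
Bit 9: prefix='1' -> emit 'h', reset
Bit 10: prefix='0' (no match yet)
Bit 11: prefix='01' (no match yet)
Bit 12: prefix='010' -> emit 'i', reset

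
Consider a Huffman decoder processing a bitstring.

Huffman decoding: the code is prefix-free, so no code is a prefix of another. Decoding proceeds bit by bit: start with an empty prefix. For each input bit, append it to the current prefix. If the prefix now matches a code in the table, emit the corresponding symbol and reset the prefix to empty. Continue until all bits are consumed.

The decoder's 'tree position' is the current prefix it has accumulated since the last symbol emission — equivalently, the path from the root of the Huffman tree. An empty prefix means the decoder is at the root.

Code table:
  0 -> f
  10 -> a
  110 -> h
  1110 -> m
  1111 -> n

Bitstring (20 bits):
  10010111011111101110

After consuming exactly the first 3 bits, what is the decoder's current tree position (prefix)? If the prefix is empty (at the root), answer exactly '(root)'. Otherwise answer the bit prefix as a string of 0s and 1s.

Bit 0: prefix='1' (no match yet)
Bit 1: prefix='10' -> emit 'a', reset
Bit 2: prefix='0' -> emit 'f', reset

Answer: (root)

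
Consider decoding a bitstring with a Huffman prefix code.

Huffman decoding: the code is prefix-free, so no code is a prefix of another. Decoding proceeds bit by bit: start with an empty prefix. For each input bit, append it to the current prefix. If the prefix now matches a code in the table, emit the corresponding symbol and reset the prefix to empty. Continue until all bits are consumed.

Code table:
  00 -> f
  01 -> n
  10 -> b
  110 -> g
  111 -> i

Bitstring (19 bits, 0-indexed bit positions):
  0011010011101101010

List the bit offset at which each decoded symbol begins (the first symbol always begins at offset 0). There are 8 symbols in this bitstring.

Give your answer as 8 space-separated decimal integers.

Answer: 0 2 5 7 9 12 15 17

Derivation:
Bit 0: prefix='0' (no match yet)
Bit 1: prefix='00' -> emit 'f', reset
Bit 2: prefix='1' (no match yet)
Bit 3: prefix='11' (no match yet)
Bit 4: prefix='110' -> emit 'g', reset
Bit 5: prefix='1' (no match yet)
Bit 6: prefix='10' -> emit 'b', reset
Bit 7: prefix='0' (no match yet)
Bit 8: prefix='01' -> emit 'n', reset
Bit 9: prefix='1' (no match yet)
Bit 10: prefix='11' (no match yet)
Bit 11: prefix='110' -> emit 'g', reset
Bit 12: prefix='1' (no match yet)
Bit 13: prefix='11' (no match yet)
Bit 14: prefix='110' -> emit 'g', reset
Bit 15: prefix='1' (no match yet)
Bit 16: prefix='10' -> emit 'b', reset
Bit 17: prefix='1' (no match yet)
Bit 18: prefix='10' -> emit 'b', reset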